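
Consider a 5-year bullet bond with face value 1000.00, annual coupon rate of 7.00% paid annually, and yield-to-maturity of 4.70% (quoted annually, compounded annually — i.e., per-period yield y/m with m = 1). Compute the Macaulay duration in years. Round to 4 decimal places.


Answer: Macaulay duration = 4.4191 years

Derivation:
Coupon per period c = face * coupon_rate / m = 70.000000
Periods per year m = 1; per-period yield y/m = 0.047000
Number of cashflows N = 5
Cashflows (t years, CF_t, discount factor 1/(1+y/m)^(m*t), PV):
  t = 1.0000: CF_t = 70.000000, DF = 0.955110, PV = 66.857689
  t = 2.0000: CF_t = 70.000000, DF = 0.912235, PV = 63.856436
  t = 3.0000: CF_t = 70.000000, DF = 0.871284, PV = 60.989910
  t = 4.0000: CF_t = 70.000000, DF = 0.832172, PV = 58.252063
  t = 5.0000: CF_t = 1070.000000, DF = 0.794816, PV = 850.453101
Price P = sum_t PV_t = 1100.409200
Macaulay numerator sum_t t * PV_t:
  t * PV_t at t = 1.0000: 66.857689
  t * PV_t at t = 2.0000: 127.712872
  t * PV_t at t = 3.0000: 182.969731
  t * PV_t at t = 4.0000: 233.008253
  t * PV_t at t = 5.0000: 4252.265507
Macaulay duration D = (sum_t t * PV_t) / P = 4862.814053 / 1100.409200 = 4.419096


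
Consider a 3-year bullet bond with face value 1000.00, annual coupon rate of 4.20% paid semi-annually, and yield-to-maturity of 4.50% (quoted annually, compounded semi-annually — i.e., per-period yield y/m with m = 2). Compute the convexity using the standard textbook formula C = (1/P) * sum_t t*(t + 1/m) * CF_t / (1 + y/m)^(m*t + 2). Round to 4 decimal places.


Answer: Convexity = 9.3722

Derivation:
Coupon per period c = face * coupon_rate / m = 21.000000
Periods per year m = 2; per-period yield y/m = 0.022500
Number of cashflows N = 6
Cashflows (t years, CF_t, discount factor 1/(1+y/m)^(m*t), PV):
  t = 0.5000: CF_t = 21.000000, DF = 0.977995, PV = 20.537897
  t = 1.0000: CF_t = 21.000000, DF = 0.956474, PV = 20.085963
  t = 1.5000: CF_t = 21.000000, DF = 0.935427, PV = 19.643974
  t = 2.0000: CF_t = 21.000000, DF = 0.914843, PV = 19.211710
  t = 2.5000: CF_t = 21.000000, DF = 0.894712, PV = 18.788959
  t = 3.0000: CF_t = 1021.000000, DF = 0.875024, PV = 893.399782
Price P = sum_t PV_t = 991.668285
Convexity numerator sum_t t*(t + 1/m) * CF_t / (1+y/m)^(m*t + 2):
  t = 0.5000: term = 9.821987
  t = 1.0000: term = 28.817565
  t = 1.5000: term = 56.366876
  t = 2.0000: term = 91.877549
  t = 2.5000: term = 134.783690
  t = 3.0000: term = 8972.397542
Convexity = (1/P) * sum = 9294.065209 / 991.668285 = 9.372151


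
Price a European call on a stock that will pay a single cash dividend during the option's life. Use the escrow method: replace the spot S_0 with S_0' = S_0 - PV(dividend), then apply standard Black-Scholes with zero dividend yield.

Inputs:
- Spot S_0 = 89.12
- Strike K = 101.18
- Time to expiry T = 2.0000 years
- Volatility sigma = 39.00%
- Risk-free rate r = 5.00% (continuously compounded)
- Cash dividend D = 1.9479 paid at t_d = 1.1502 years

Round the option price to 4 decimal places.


PV(D) = D * exp(-r * t_d) = 1.9479 * 0.94411245 = 1.83903664
S_0' = S_0 - PV(D) = 89.1200 - 1.83903664 = 87.28096336
d1 = (ln(S_0'/K) + (r + sigma^2/2)*T) / (sigma*sqrt(T)) = 0.18916243
d2 = d1 - sigma*sqrt(T) = -0.36238086
exp(-rT) = 0.90483742
N(d1) = 0.57501724; N(d2) = 0.35853372
C = S_0' * N(d1) - K * exp(-rT) * N(d2) = 87.28096336 * 0.57501724 - 101.1800 * 0.90483742 * 0.35853372 = 17.3638

Answer: Price = 17.3638


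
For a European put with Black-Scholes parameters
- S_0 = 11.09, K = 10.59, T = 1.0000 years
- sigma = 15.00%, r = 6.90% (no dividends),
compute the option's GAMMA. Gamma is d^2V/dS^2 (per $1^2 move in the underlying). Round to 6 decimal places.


d1 = 0.8425576117; d2 = 0.6925576117
phi(d1) = 0.2797412535; exp(-qT) = 1.0000000000; exp(-rT) = 0.9333266801
Gamma = exp(-qT) * phi(d1) / (S * sigma * sqrt(T)) = 1.0000000000 * 0.2797412535 / (11.0900 * 0.1500 * 1.0000000000) = 0.168164

Answer: Gamma = 0.168164


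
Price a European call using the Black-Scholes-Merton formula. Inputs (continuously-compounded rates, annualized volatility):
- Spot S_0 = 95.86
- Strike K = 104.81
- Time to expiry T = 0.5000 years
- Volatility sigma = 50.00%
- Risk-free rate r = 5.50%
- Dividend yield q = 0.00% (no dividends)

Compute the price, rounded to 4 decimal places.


d1 = (ln(S/K) + (r - q + 0.5*sigma^2) * T) / (sigma * sqrt(T)) = 0.00209192
d2 = d1 - sigma * sqrt(T) = -0.35146147
exp(-rT) = 0.97287468; exp(-qT) = 1.00000000
C = S_0 * exp(-qT) * N(d1) - K * exp(-rT) * N(d2)
N(d1) = 0.50083456; N(d2) = 0.36262109
C = 95.8600 * 1.00000000 * 0.50083456 - 104.8100 * 0.97287468 * 0.36262109 = 11.0346

Answer: Price = 11.0346


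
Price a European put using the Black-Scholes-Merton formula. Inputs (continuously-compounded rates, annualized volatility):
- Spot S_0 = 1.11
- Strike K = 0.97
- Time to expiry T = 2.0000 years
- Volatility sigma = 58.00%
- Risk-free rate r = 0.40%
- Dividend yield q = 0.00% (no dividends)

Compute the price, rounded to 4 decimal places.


d1 = (ln(S/K) + (r - q + 0.5*sigma^2) * T) / (sigma * sqrt(T)) = 0.58423993
d2 = d1 - sigma * sqrt(T) = -0.23600393
exp(-rT) = 0.99203191; exp(-qT) = 1.00000000
P = K * exp(-rT) * N(-d2) - S_0 * exp(-qT) * N(-d1)
N(-d1) = 0.27952945; N(-d2) = 0.59328519
P = 0.9700 * 0.99203191 * 0.59328519 - 1.1100 * 1.00000000 * 0.27952945 = 0.2606

Answer: Price = 0.2606


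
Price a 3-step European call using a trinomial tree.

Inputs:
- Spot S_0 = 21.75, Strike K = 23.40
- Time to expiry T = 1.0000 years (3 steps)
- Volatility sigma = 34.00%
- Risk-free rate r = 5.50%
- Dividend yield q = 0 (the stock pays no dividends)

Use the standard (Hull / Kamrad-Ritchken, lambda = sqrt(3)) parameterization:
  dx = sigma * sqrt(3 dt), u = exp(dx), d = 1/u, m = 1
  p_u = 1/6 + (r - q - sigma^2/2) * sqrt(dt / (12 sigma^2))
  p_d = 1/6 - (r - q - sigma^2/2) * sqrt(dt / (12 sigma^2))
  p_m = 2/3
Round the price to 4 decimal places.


dt = T/N = 0.333333; dx = sigma*sqrt(3*dt) = 0.340000
u = exp(dx) = 1.404948; d = 1/u = 0.711770
p_u = 0.165294, p_m = 0.666667, p_d = 0.168039
Discount per step: exp(-r*dt) = 0.981834
Stock lattice S(k, j) with j the centered position index:
  k=0: S(0,+0) = 21.7500
  k=1: S(1,-1) = 15.4810; S(1,+0) = 21.7500; S(1,+1) = 30.5576
  k=2: S(2,-2) = 11.0189; S(2,-1) = 15.4810; S(2,+0) = 21.7500; S(2,+1) = 30.5576; S(2,+2) = 42.9318
  k=3: S(3,-3) = 7.8429; S(3,-2) = 11.0189; S(3,-1) = 15.4810; S(3,+0) = 21.7500; S(3,+1) = 30.5576; S(3,+2) = 42.9318; S(3,+3) = 60.3170
Terminal payoffs V(N, j) = max(S_T - K, 0):
  V(3,-3) = 0.000000; V(3,-2) = 0.000000; V(3,-1) = 0.000000; V(3,+0) = 0.000000; V(3,+1) = 7.157610; V(3,+2) = 19.531841; V(3,+3) = 36.916986
Backward induction: V(k, j) = exp(-r*dt) * [p_u * V(k+1, j+1) + p_m * V(k+1, j) + p_d * V(k+1, j-1)]
  V(2,-2) = exp(-r*dt) * [p_u*0.000000 + p_m*0.000000 + p_d*0.000000] = 0.000000
  V(2,-1) = exp(-r*dt) * [p_u*0.000000 + p_m*0.000000 + p_d*0.000000] = 0.000000
  V(2,+0) = exp(-r*dt) * [p_u*7.157610 + p_m*0.000000 + p_d*0.000000] = 1.161618
  V(2,+1) = exp(-r*dt) * [p_u*19.531841 + p_m*7.157610 + p_d*0.000000] = 7.854904
  V(2,+2) = exp(-r*dt) * [p_u*36.916986 + p_m*19.531841 + p_d*7.157610] = 19.956896
  V(1,-1) = exp(-r*dt) * [p_u*1.161618 + p_m*0.000000 + p_d*0.000000] = 0.188521
  V(1,+0) = exp(-r*dt) * [p_u*7.854904 + p_m*1.161618 + p_d*0.000000] = 2.035127
  V(1,+1) = exp(-r*dt) * [p_u*19.956896 + p_m*7.854904 + p_d*1.161618] = 8.571955
  V(0,+0) = exp(-r*dt) * [p_u*8.571955 + p_m*2.035127 + p_d*0.188521] = 2.754361

Answer: Price = V(0,0) = 2.7544


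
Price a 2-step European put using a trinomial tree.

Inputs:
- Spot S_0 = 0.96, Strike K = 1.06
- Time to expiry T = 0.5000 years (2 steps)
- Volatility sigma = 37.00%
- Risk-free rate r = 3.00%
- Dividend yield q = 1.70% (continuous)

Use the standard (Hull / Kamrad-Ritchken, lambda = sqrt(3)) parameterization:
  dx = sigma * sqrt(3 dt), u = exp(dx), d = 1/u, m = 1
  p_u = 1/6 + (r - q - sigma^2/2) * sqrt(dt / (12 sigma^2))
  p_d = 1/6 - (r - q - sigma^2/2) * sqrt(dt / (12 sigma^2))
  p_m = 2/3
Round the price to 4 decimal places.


Answer: Price = V(0,0) = 0.1583

Derivation:
dt = T/N = 0.250000; dx = sigma*sqrt(3*dt) = 0.320429
u = exp(dx) = 1.377719; d = 1/u = 0.725837
p_u = 0.145036, p_m = 0.666667, p_d = 0.188298
Discount per step: exp(-r*dt) = 0.992528
Stock lattice S(k, j) with j the centered position index:
  k=0: S(0,+0) = 0.9600
  k=1: S(1,-1) = 0.6968; S(1,+0) = 0.9600; S(1,+1) = 1.3226
  k=2: S(2,-2) = 0.5058; S(2,-1) = 0.6968; S(2,+0) = 0.9600; S(2,+1) = 1.3226; S(2,+2) = 1.8222
Terminal payoffs V(N, j) = max(K - S_T, 0):
  V(2,-2) = 0.554234; V(2,-1) = 0.363196; V(2,+0) = 0.100000; V(2,+1) = 0.000000; V(2,+2) = 0.000000
Backward induction: V(k, j) = exp(-r*dt) * [p_u * V(k+1, j+1) + p_m * V(k+1, j) + p_d * V(k+1, j-1)]
  V(1,-1) = exp(-r*dt) * [p_u*0.100000 + p_m*0.363196 + p_d*0.554234] = 0.358298
  V(1,+0) = exp(-r*dt) * [p_u*0.000000 + p_m*0.100000 + p_d*0.363196] = 0.134047
  V(1,+1) = exp(-r*dt) * [p_u*0.000000 + p_m*0.000000 + p_d*0.100000] = 0.018689
  V(0,+0) = exp(-r*dt) * [p_u*0.018689 + p_m*0.134047 + p_d*0.358298] = 0.158350


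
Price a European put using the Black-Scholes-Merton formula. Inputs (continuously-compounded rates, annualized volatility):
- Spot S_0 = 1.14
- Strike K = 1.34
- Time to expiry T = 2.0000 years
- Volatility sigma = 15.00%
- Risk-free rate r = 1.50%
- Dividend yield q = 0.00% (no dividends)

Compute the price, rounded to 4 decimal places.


d1 = (ln(S/K) + (r - q + 0.5*sigma^2) * T) / (sigma * sqrt(T)) = -0.51449727
d2 = d1 - sigma * sqrt(T) = -0.72662930
exp(-rT) = 0.97044553; exp(-qT) = 1.00000000
P = K * exp(-rT) * N(-d2) - S_0 * exp(-qT) * N(-d1)
N(-d1) = 0.69654781; N(-d2) = 0.76627346
P = 1.3400 * 0.97044553 * 0.76627346 - 1.1400 * 1.00000000 * 0.69654781 = 0.2024

Answer: Price = 0.2024


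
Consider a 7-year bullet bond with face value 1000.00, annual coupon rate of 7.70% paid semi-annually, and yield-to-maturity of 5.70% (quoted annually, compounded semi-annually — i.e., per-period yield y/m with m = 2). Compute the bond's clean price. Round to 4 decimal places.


Answer: Price = 1114.1245

Derivation:
Coupon per period c = face * coupon_rate / m = 38.500000
Periods per year m = 2; per-period yield y/m = 0.028500
Number of cashflows N = 14
Cashflows (t years, CF_t, discount factor 1/(1+y/m)^(m*t), PV):
  t = 0.5000: CF_t = 38.500000, DF = 0.972290, PV = 37.433155
  t = 1.0000: CF_t = 38.500000, DF = 0.945347, PV = 36.395873
  t = 1.5000: CF_t = 38.500000, DF = 0.919152, PV = 35.387334
  t = 2.0000: CF_t = 38.500000, DF = 0.893682, PV = 34.406742
  t = 2.5000: CF_t = 38.500000, DF = 0.868917, PV = 33.453322
  t = 3.0000: CF_t = 38.500000, DF = 0.844840, PV = 32.526322
  t = 3.5000: CF_t = 38.500000, DF = 0.821429, PV = 31.625009
  t = 4.0000: CF_t = 38.500000, DF = 0.798667, PV = 30.748672
  t = 4.5000: CF_t = 38.500000, DF = 0.776536, PV = 29.896618
  t = 5.0000: CF_t = 38.500000, DF = 0.755018, PV = 29.068175
  t = 5.5000: CF_t = 38.500000, DF = 0.734096, PV = 28.262689
  t = 6.0000: CF_t = 38.500000, DF = 0.713754, PV = 27.479522
  t = 6.5000: CF_t = 38.500000, DF = 0.693976, PV = 26.718058
  t = 7.0000: CF_t = 1038.500000, DF = 0.674745, PV = 700.722974
Price P = sum_t PV_t = 1114.124463


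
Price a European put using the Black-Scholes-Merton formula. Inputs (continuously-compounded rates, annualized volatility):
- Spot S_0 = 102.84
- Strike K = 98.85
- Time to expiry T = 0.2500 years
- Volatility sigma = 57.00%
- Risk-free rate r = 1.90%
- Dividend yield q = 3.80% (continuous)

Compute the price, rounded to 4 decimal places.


Answer: Price = 9.6866

Derivation:
d1 = (ln(S/K) + (r - q + 0.5*sigma^2) * T) / (sigma * sqrt(T)) = 0.26467836
d2 = d1 - sigma * sqrt(T) = -0.02032164
exp(-rT) = 0.99526126; exp(-qT) = 0.99054498
P = K * exp(-rT) * N(-d2) - S_0 * exp(-qT) * N(-d1)
N(-d1) = 0.39562862; N(-d2) = 0.50810660
P = 98.8500 * 0.99526126 * 0.50810660 - 102.8400 * 0.99054498 * 0.39562862 = 9.6866


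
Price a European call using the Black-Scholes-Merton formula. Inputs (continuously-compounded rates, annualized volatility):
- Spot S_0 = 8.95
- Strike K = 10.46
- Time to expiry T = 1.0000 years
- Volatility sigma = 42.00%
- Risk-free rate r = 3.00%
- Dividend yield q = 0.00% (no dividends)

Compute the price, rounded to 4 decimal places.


Answer: Price = 1.0578

Derivation:
d1 = (ln(S/K) + (r - q + 0.5*sigma^2) * T) / (sigma * sqrt(T)) = -0.08977363
d2 = d1 - sigma * sqrt(T) = -0.50977363
exp(-rT) = 0.97044553; exp(-qT) = 1.00000000
C = S_0 * exp(-qT) * N(d1) - K * exp(-rT) * N(d2)
N(d1) = 0.46423355; N(d2) = 0.30510503
C = 8.9500 * 1.00000000 * 0.46423355 - 10.4600 * 0.97044553 * 0.30510503 = 1.0578


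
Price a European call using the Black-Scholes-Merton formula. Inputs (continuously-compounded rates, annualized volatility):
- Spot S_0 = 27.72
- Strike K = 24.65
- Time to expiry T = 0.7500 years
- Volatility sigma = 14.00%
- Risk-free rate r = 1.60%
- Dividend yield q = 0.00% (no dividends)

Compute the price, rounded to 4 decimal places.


d1 = (ln(S/K) + (r - q + 0.5*sigma^2) * T) / (sigma * sqrt(T)) = 1.12770755
d2 = d1 - sigma * sqrt(T) = 1.00646399
exp(-rT) = 0.98807171; exp(-qT) = 1.00000000
C = S_0 * exp(-qT) * N(d1) - K * exp(-rT) * N(d2)
N(d1) = 0.87027828; N(d2) = 0.84290379
C = 27.7200 * 1.00000000 * 0.87027828 - 24.6500 * 0.98807171 * 0.84290379 = 3.5944

Answer: Price = 3.5944


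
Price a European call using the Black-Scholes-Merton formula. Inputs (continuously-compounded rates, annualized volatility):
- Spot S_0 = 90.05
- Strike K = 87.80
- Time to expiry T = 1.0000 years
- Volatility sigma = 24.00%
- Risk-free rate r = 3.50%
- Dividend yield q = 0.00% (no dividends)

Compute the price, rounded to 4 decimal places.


Answer: Price = 11.2454

Derivation:
d1 = (ln(S/K) + (r - q + 0.5*sigma^2) * T) / (sigma * sqrt(T)) = 0.37126488
d2 = d1 - sigma * sqrt(T) = 0.13126488
exp(-rT) = 0.96560542; exp(-qT) = 1.00000000
C = S_0 * exp(-qT) * N(d1) - K * exp(-rT) * N(d2)
N(d1) = 0.64477987; N(d2) = 0.55221711
C = 90.0500 * 1.00000000 * 0.64477987 - 87.8000 * 0.96560542 * 0.55221711 = 11.2454


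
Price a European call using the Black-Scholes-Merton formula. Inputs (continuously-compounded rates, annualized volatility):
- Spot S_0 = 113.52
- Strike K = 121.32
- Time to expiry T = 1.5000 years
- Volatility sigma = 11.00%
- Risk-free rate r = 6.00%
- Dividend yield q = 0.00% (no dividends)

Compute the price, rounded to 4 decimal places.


Answer: Price = 7.4383

Derivation:
d1 = (ln(S/K) + (r - q + 0.5*sigma^2) * T) / (sigma * sqrt(T)) = 0.24214579
d2 = d1 - sigma * sqrt(T) = 0.10742386
exp(-rT) = 0.91393119; exp(-qT) = 1.00000000
C = S_0 * exp(-qT) * N(d1) - K * exp(-rT) * N(d2)
N(d1) = 0.59566640; N(d2) = 0.54277364
C = 113.5200 * 1.00000000 * 0.59566640 - 121.3200 * 0.91393119 * 0.54277364 = 7.4383


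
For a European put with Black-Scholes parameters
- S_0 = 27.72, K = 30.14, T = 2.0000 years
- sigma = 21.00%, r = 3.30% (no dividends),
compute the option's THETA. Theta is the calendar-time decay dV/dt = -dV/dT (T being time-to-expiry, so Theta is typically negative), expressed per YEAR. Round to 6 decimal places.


Answer: Theta = -0.275539

Derivation:
d1 = 0.0888967275; d2 = -0.2080881206
phi(d1) = 0.3973690444; exp(-qT) = 1.0000000000; exp(-rT) = 0.9361308643
Theta = -S*exp(-qT)*phi(d1)*sigma/(2*sqrt(T)) + r*K*exp(-rT)*N(-d2) - q*S*exp(-qT)*N(-d1)
N(-d1) = 0.4645819922; N(-d2) = 0.5824199187; sqrt(T) = 1.4142135624
Term 1 = -27.7200 * 1.0000000000 * 0.3973690444 * 0.2100 / (2 * 1.4142135624) = -0.8178272160
Term 2 = 0.0330 * 30.1400 * 0.9361308643 * 0.5824199187 = 0.5422879715
Term 3 = 0 (no dividend yield, q = 0)
Theta = -0.8178272160 + (0.5422879715) + (0.0000000000) = -0.275539


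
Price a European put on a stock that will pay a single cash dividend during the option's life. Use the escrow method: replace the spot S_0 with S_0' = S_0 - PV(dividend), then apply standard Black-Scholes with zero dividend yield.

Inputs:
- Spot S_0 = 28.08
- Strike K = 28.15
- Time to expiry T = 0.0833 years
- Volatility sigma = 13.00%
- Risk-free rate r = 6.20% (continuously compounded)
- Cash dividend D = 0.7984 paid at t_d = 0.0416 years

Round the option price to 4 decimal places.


PV(D) = D * exp(-r * t_d) = 0.7984 * 0.99742412 = 0.79634342
S_0' = S_0 - PV(D) = 28.0800 - 0.79634342 = 27.28365658
d1 = (ln(S_0'/K) + (r + sigma^2/2)*T) / (sigma*sqrt(T)) = -0.67672788
d2 = d1 - sigma*sqrt(T) = -0.71424814
exp(-rT) = 0.99484871
N(-d1) = 0.75071069; N(-d2) = 0.76246312
P = K * exp(-rT) * N(-d2) - S_0' * N(-d1) = 28.1500 * 0.99484871 * 0.76246312 - 27.28365658 * 0.75071069 = 0.8706

Answer: Price = 0.8706


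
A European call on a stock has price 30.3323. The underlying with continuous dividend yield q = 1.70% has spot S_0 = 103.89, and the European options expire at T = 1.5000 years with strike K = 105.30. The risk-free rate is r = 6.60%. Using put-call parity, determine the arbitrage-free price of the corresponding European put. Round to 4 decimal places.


Answer: Put price = 24.4327

Derivation:
Put-call parity: C - P = S_0 * exp(-qT) - K * exp(-rT).
S_0 * exp(-qT) = 103.8900 * 0.97482238 = 101.27429695
K * exp(-rT) = 105.3000 * 0.90574271 = 95.37470715
P = C - S*exp(-qT) + K*exp(-rT)
P = 30.3323 - 101.27429695 + 95.37470715 = 24.4327


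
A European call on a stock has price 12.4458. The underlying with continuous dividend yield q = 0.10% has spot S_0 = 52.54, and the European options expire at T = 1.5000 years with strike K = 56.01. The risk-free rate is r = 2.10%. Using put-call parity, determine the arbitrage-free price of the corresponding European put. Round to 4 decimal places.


Put-call parity: C - P = S_0 * exp(-qT) - K * exp(-rT).
S_0 * exp(-qT) = 52.5400 * 0.99850112 = 52.46124908
K * exp(-rT) = 56.0100 * 0.96899096 = 54.27318347
P = C - S*exp(-qT) + K*exp(-rT)
P = 12.4458 - 52.46124908 + 54.27318347 = 14.2577

Answer: Put price = 14.2577


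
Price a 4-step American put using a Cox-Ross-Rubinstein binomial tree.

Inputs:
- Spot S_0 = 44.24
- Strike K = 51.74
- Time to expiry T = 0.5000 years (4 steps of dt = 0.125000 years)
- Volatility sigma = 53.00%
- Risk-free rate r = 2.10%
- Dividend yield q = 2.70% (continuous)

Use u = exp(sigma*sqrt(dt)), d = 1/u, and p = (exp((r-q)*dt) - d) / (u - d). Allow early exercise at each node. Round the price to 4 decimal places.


Answer: Price = V(0,0) = 11.8129

Derivation:
dt = T/N = 0.125000
u = exp(sigma*sqrt(dt)) = 1.206089; d = 1/u = 0.829126
p = (exp((r-q)*dt) - d) / (u - d) = 0.451302
Discount per step: exp(-r*dt) = 0.997378
Stock lattice S(k, i) with i counting down-moves:
  k=0: S(0,0) = 44.2400
  k=1: S(1,0) = 53.3574; S(1,1) = 36.6805
  k=2: S(2,0) = 64.3538; S(2,1) = 44.2400; S(2,2) = 30.4128
  k=3: S(3,0) = 77.6164; S(3,1) = 53.3574; S(3,2) = 36.6805; S(3,3) = 25.2160
  k=4: S(4,0) = 93.6124; S(4,1) = 64.3538; S(4,2) = 44.2400; S(4,3) = 30.4128; S(4,4) = 20.9073
Terminal payoffs V(N, i) = max(K - S_T, 0):
  V(4,0) = 0.000000; V(4,1) = 0.000000; V(4,2) = 7.500000; V(4,3) = 21.327225; V(4,4) = 30.832746
Backward induction: V(k, i) = exp(-r*dt) * [p * V(k+1, i) + (1-p) * V(k+1, i+1)]; then take max(V_cont, immediate exercise) for American.
  V(3,0) = exp(-r*dt) * [p*0.000000 + (1-p)*0.000000] = 0.000000; exercise = 0.000000; V(3,0) = max -> 0.000000
  V(3,1) = exp(-r*dt) * [p*0.000000 + (1-p)*7.500000] = 4.104447; exercise = 0.000000; V(3,1) = max -> 4.104447
  V(3,2) = exp(-r*dt) * [p*7.500000 + (1-p)*21.327225] = 15.047420; exercise = 15.059471; V(3,2) = max -> 15.059471
  V(3,3) = exp(-r*dt) * [p*21.327225 + (1-p)*30.832746] = 26.473302; exercise = 26.523981; V(3,3) = max -> 26.523981
  V(2,0) = exp(-r*dt) * [p*0.000000 + (1-p)*4.104447] = 2.246198; exercise = 0.000000; V(2,0) = max -> 2.246198
  V(2,1) = exp(-r*dt) * [p*4.104447 + (1-p)*15.059471] = 10.088930; exercise = 7.500000; V(2,1) = max -> 10.088930
  V(2,2) = exp(-r*dt) * [p*15.059471 + (1-p)*26.523981] = 21.294055; exercise = 21.327225; V(2,2) = max -> 21.327225
  V(1,0) = exp(-r*dt) * [p*2.246198 + (1-p)*10.088930] = 6.532320; exercise = 0.000000; V(1,0) = max -> 6.532320
  V(1,1) = exp(-r*dt) * [p*10.088930 + (1-p)*21.327225] = 16.212746; exercise = 15.059471; V(1,1) = max -> 16.212746
  V(0,0) = exp(-r*dt) * [p*6.532320 + (1-p)*16.212746] = 11.812901; exercise = 7.500000; V(0,0) = max -> 11.812901


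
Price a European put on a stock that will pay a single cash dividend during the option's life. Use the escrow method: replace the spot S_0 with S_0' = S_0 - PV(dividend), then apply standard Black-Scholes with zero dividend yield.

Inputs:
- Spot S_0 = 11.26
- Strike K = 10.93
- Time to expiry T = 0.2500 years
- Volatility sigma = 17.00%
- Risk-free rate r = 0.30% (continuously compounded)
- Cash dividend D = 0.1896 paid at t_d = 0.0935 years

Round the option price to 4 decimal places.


Answer: Price = 0.3031

Derivation:
PV(D) = D * exp(-r * t_d) = 0.1896 * 0.99971954 = 0.18954682
S_0' = S_0 - PV(D) = 11.2600 - 0.18954682 = 11.07045318
d1 = (ln(S_0'/K) + (r + sigma^2/2)*T) / (sigma*sqrt(T)) = 0.20153978
d2 = d1 - sigma*sqrt(T) = 0.11653978
exp(-rT) = 0.99925028
N(-d1) = 0.42013827; N(-d2) = 0.45361238
P = K * exp(-rT) * N(-d2) - S_0' * N(-d1) = 10.9300 * 0.99925028 * 0.45361238 - 11.07045318 * 0.42013827 = 0.3031


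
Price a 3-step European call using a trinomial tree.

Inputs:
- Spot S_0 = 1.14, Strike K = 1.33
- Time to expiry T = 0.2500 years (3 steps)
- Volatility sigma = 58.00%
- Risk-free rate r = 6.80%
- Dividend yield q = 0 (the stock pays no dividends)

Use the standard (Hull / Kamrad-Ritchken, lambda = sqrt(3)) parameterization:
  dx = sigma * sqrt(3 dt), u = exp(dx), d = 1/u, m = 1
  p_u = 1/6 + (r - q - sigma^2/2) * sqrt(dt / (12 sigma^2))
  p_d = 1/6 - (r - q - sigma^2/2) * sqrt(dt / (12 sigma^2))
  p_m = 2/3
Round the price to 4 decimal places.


dt = T/N = 0.083333; dx = sigma*sqrt(3*dt) = 0.290000
u = exp(dx) = 1.336427; d = 1/u = 0.748264
p_u = 0.152270, p_m = 0.666667, p_d = 0.181063
Discount per step: exp(-r*dt) = 0.994349
Stock lattice S(k, j) with j the centered position index:
  k=0: S(0,+0) = 1.1400
  k=1: S(1,-1) = 0.8530; S(1,+0) = 1.1400; S(1,+1) = 1.5235
  k=2: S(2,-2) = 0.6383; S(2,-1) = 0.8530; S(2,+0) = 1.1400; S(2,+1) = 1.5235; S(2,+2) = 2.0361
  k=3: S(3,-3) = 0.4776; S(3,-2) = 0.6383; S(3,-1) = 0.8530; S(3,+0) = 1.1400; S(3,+1) = 1.5235; S(3,+2) = 2.0361; S(3,+3) = 2.7211
Terminal payoffs V(N, j) = max(S_T - K, 0):
  V(3,-3) = 0.000000; V(3,-2) = 0.000000; V(3,-1) = 0.000000; V(3,+0) = 0.000000; V(3,+1) = 0.193527; V(3,+2) = 0.706084; V(3,+3) = 1.391078
Backward induction: V(k, j) = exp(-r*dt) * [p_u * V(k+1, j+1) + p_m * V(k+1, j) + p_d * V(k+1, j-1)]
  V(2,-2) = exp(-r*dt) * [p_u*0.000000 + p_m*0.000000 + p_d*0.000000] = 0.000000
  V(2,-1) = exp(-r*dt) * [p_u*0.000000 + p_m*0.000000 + p_d*0.000000] = 0.000000
  V(2,+0) = exp(-r*dt) * [p_u*0.193527 + p_m*0.000000 + p_d*0.000000] = 0.029302
  V(2,+1) = exp(-r*dt) * [p_u*0.706084 + p_m*0.193527 + p_d*0.000000] = 0.235197
  V(2,+2) = exp(-r*dt) * [p_u*1.391078 + p_m*0.706084 + p_d*0.193527] = 0.713528
  V(1,-1) = exp(-r*dt) * [p_u*0.029302 + p_m*0.000000 + p_d*0.000000] = 0.004437
  V(1,+0) = exp(-r*dt) * [p_u*0.235197 + p_m*0.029302 + p_d*0.000000] = 0.055035
  V(1,+1) = exp(-r*dt) * [p_u*0.713528 + p_m*0.235197 + p_d*0.029302] = 0.269223
  V(0,+0) = exp(-r*dt) * [p_u*0.269223 + p_m*0.055035 + p_d*0.004437] = 0.078045

Answer: Price = V(0,0) = 0.0780


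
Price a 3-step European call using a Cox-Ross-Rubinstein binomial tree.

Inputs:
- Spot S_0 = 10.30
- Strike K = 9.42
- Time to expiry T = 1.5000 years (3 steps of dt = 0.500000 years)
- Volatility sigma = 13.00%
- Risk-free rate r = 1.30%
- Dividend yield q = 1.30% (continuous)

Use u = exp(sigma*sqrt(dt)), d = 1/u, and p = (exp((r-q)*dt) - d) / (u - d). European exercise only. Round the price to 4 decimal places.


dt = T/N = 0.500000
u = exp(sigma*sqrt(dt)) = 1.096281; d = 1/u = 0.912175
p = (exp((r-q)*dt) - d) / (u - d) = 0.477035
Discount per step: exp(-r*dt) = 0.993521
Stock lattice S(k, i) with i counting down-moves:
  k=0: S(0,0) = 10.3000
  k=1: S(1,0) = 11.2917; S(1,1) = 9.3954
  k=2: S(2,0) = 12.3789; S(2,1) = 10.3000; S(2,2) = 8.5702
  k=3: S(3,0) = 13.5707; S(3,1) = 11.2917; S(3,2) = 9.3954; S(3,3) = 7.8176
Terminal payoffs V(N, i) = max(S_T - K, 0):
  V(3,0) = 4.150734; V(3,1) = 1.871698; V(3,2) = 0.000000; V(3,3) = 0.000000
Backward induction: V(k, i) = exp(-r*dt) * [p * V(k+1, i) + (1-p) * V(k+1, i+1)].
  V(2,0) = exp(-r*dt) * [p*4.150734 + (1-p)*1.871698] = 2.939708
  V(2,1) = exp(-r*dt) * [p*1.871698 + (1-p)*0.000000] = 0.887081
  V(2,2) = exp(-r*dt) * [p*0.000000 + (1-p)*0.000000] = 0.000000
  V(1,0) = exp(-r*dt) * [p*2.939708 + (1-p)*0.887081] = 1.854165
  V(1,1) = exp(-r*dt) * [p*0.887081 + (1-p)*0.000000] = 0.420427
  V(0,0) = exp(-r*dt) * [p*1.854165 + (1-p)*0.420427] = 1.097215

Answer: Price = V(0,0) = 1.0972


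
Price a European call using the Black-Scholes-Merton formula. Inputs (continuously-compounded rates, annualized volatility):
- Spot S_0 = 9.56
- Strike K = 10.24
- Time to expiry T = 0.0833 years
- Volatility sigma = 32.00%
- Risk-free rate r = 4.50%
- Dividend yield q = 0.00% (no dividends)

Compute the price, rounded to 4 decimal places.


d1 = (ln(S/K) + (r - q + 0.5*sigma^2) * T) / (sigma * sqrt(T)) = -0.65723292
d2 = d1 - sigma * sqrt(T) = -0.74959048
exp(-rT) = 0.99625852; exp(-qT) = 1.00000000
C = S_0 * exp(-qT) * N(d1) - K * exp(-rT) * N(d2)
N(d1) = 0.25551558; N(d2) = 0.22675069
C = 9.5600 * 1.00000000 * 0.25551558 - 10.2400 * 0.99625852 * 0.22675069 = 0.1295

Answer: Price = 0.1295


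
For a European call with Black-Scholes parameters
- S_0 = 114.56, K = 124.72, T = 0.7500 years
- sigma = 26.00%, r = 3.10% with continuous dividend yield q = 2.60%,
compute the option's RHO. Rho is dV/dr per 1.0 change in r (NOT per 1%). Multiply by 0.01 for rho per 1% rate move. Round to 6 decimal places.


d1 = -0.2481385796; d2 = -0.4733051846
phi(d1) = 0.3868474265; exp(-qT) = 0.9806888952; exp(-rT) = 0.9770181987
N(d2) = 0.3179977319
Rho = K*T*exp(-rT)*N(d2) = 124.7200 * 0.7500 * 0.9770181987 * 0.3179977319 = 29.061902

Answer: Rho = 29.061902


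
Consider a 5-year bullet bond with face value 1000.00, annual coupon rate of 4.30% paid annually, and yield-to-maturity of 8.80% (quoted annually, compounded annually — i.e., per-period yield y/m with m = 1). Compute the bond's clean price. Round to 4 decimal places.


Coupon per period c = face * coupon_rate / m = 43.000000
Periods per year m = 1; per-period yield y/m = 0.088000
Number of cashflows N = 5
Cashflows (t years, CF_t, discount factor 1/(1+y/m)^(m*t), PV):
  t = 1.0000: CF_t = 43.000000, DF = 0.919118, PV = 39.522059
  t = 2.0000: CF_t = 43.000000, DF = 0.844777, PV = 36.325422
  t = 3.0000: CF_t = 43.000000, DF = 0.776450, PV = 33.387336
  t = 4.0000: CF_t = 43.000000, DF = 0.713649, PV = 30.686890
  t = 5.0000: CF_t = 1043.000000, DF = 0.655927, PV = 684.131885
Price P = sum_t PV_t = 824.053591

Answer: Price = 824.0536


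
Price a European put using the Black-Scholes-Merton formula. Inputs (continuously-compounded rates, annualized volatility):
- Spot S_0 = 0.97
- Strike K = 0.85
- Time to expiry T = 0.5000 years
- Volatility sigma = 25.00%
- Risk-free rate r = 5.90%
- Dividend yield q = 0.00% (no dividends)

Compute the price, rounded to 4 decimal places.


Answer: Price = 0.0154

Derivation:
d1 = (ln(S/K) + (r - q + 0.5*sigma^2) * T) / (sigma * sqrt(T)) = 1.00230815
d2 = d1 - sigma * sqrt(T) = 0.82553145
exp(-rT) = 0.97093088; exp(-qT) = 1.00000000
P = K * exp(-rT) * N(-d2) - S_0 * exp(-qT) * N(-d1)
N(-d1) = 0.15809739; N(-d2) = 0.20453497
P = 0.8500 * 0.97093088 * 0.20453497 - 0.9700 * 1.00000000 * 0.15809739 = 0.0154


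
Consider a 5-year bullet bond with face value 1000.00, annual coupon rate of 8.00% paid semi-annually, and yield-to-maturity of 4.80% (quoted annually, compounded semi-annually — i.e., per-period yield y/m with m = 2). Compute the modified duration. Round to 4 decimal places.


Answer: Modified duration = 4.1756

Derivation:
Coupon per period c = face * coupon_rate / m = 40.000000
Periods per year m = 2; per-period yield y/m = 0.024000
Number of cashflows N = 10
Cashflows (t years, CF_t, discount factor 1/(1+y/m)^(m*t), PV):
  t = 0.5000: CF_t = 40.000000, DF = 0.976562, PV = 39.062500
  t = 1.0000: CF_t = 40.000000, DF = 0.953674, PV = 38.146973
  t = 1.5000: CF_t = 40.000000, DF = 0.931323, PV = 37.252903
  t = 2.0000: CF_t = 40.000000, DF = 0.909495, PV = 36.379788
  t = 2.5000: CF_t = 40.000000, DF = 0.888178, PV = 35.527137
  t = 3.0000: CF_t = 40.000000, DF = 0.867362, PV = 34.694470
  t = 3.5000: CF_t = 40.000000, DF = 0.847033, PV = 33.881318
  t = 4.0000: CF_t = 40.000000, DF = 0.827181, PV = 33.087225
  t = 4.5000: CF_t = 40.000000, DF = 0.807794, PV = 32.311743
  t = 5.0000: CF_t = 1040.000000, DF = 0.788861, PV = 820.415341
Price P = sum_t PV_t = 1140.759397
First compute Macaulay numerator sum_t t * PV_t:
  t * PV_t at t = 0.5000: 19.531250
  t * PV_t at t = 1.0000: 38.146973
  t * PV_t at t = 1.5000: 55.879354
  t * PV_t at t = 2.0000: 72.759576
  t * PV_t at t = 2.5000: 88.817842
  t * PV_t at t = 3.0000: 104.083409
  t * PV_t at t = 3.5000: 118.584613
  t * PV_t at t = 4.0000: 132.348898
  t * PV_t at t = 4.5000: 145.402842
  t * PV_t at t = 5.0000: 4102.076707
Macaulay duration D = 4877.631464 / 1140.759397 = 4.275776
Modified duration = D / (1 + y/m) = 4.275776 / (1 + 0.024000) = 4.175562


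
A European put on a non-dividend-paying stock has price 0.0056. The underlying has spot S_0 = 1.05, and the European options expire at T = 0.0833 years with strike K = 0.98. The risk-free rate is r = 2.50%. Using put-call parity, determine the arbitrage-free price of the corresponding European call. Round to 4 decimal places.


Put-call parity: C - P = S_0 * exp(-qT) - K * exp(-rT).
S_0 * exp(-qT) = 1.0500 * 1.00000000 = 1.05000000
K * exp(-rT) = 0.9800 * 0.99791967 = 0.97796127
C = P + S*exp(-qT) - K*exp(-rT)
C = 0.0056 + 1.05000000 - 0.97796127 = 0.0776

Answer: Call price = 0.0776


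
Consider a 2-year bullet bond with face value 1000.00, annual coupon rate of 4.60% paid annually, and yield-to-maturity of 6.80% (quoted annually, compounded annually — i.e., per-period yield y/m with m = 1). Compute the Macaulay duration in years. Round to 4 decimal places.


Coupon per period c = face * coupon_rate / m = 46.000000
Periods per year m = 1; per-period yield y/m = 0.068000
Number of cashflows N = 2
Cashflows (t years, CF_t, discount factor 1/(1+y/m)^(m*t), PV):
  t = 1.0000: CF_t = 46.000000, DF = 0.936330, PV = 43.071161
  t = 2.0000: CF_t = 1046.000000, DF = 0.876713, PV = 917.041900
Price P = sum_t PV_t = 960.113061
Macaulay numerator sum_t t * PV_t:
  t * PV_t at t = 1.0000: 43.071161
  t * PV_t at t = 2.0000: 1834.083800
Macaulay duration D = (sum_t t * PV_t) / P = 1877.154961 / 960.113061 = 1.955139

Answer: Macaulay duration = 1.9551 years


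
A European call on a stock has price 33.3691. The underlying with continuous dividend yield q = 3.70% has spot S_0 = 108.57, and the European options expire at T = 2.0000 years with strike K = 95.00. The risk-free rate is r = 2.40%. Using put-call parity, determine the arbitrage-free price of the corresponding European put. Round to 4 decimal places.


Answer: Put price = 23.0909

Derivation:
Put-call parity: C - P = S_0 * exp(-qT) - K * exp(-rT).
S_0 * exp(-qT) = 108.5700 * 0.92867169 = 100.82588580
K * exp(-rT) = 95.0000 * 0.95313379 = 90.54770977
P = C - S*exp(-qT) + K*exp(-rT)
P = 33.3691 - 100.82588580 + 90.54770977 = 23.0909


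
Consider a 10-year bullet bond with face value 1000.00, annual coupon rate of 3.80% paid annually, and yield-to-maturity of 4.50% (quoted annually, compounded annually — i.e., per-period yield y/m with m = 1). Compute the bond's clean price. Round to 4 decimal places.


Coupon per period c = face * coupon_rate / m = 38.000000
Periods per year m = 1; per-period yield y/m = 0.045000
Number of cashflows N = 10
Cashflows (t years, CF_t, discount factor 1/(1+y/m)^(m*t), PV):
  t = 1.0000: CF_t = 38.000000, DF = 0.956938, PV = 36.363636
  t = 2.0000: CF_t = 38.000000, DF = 0.915730, PV = 34.797738
  t = 3.0000: CF_t = 38.000000, DF = 0.876297, PV = 33.299271
  t = 4.0000: CF_t = 38.000000, DF = 0.838561, PV = 31.865331
  t = 5.0000: CF_t = 38.000000, DF = 0.802451, PV = 30.493140
  t = 6.0000: CF_t = 38.000000, DF = 0.767896, PV = 29.180038
  t = 7.0000: CF_t = 38.000000, DF = 0.734828, PV = 27.923481
  t = 8.0000: CF_t = 38.000000, DF = 0.703185, PV = 26.721035
  t = 9.0000: CF_t = 38.000000, DF = 0.672904, PV = 25.570368
  t = 10.0000: CF_t = 1038.000000, DF = 0.643928, PV = 668.396934
Price P = sum_t PV_t = 944.610973

Answer: Price = 944.6110


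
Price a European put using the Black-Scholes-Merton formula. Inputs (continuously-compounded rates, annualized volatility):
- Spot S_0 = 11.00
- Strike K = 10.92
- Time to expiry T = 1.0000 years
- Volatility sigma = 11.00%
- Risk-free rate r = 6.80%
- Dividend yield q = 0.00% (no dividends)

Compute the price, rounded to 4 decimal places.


Answer: Price = 0.1708

Derivation:
d1 = (ln(S/K) + (r - q + 0.5*sigma^2) * T) / (sigma * sqrt(T)) = 0.73953911
d2 = d1 - sigma * sqrt(T) = 0.62953911
exp(-rT) = 0.93426047; exp(-qT) = 1.00000000
P = K * exp(-rT) * N(-d2) - S_0 * exp(-qT) * N(-d1)
N(-d1) = 0.22978985; N(-d2) = 0.26449809
P = 10.9200 * 0.93426047 * 0.26449809 - 11.0000 * 1.00000000 * 0.22978985 = 0.1708


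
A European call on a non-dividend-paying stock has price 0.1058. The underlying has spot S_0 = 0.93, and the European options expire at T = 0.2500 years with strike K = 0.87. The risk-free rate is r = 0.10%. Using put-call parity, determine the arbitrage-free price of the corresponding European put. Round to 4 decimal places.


Answer: Put price = 0.0456

Derivation:
Put-call parity: C - P = S_0 * exp(-qT) - K * exp(-rT).
S_0 * exp(-qT) = 0.9300 * 1.00000000 = 0.93000000
K * exp(-rT) = 0.8700 * 0.99975003 = 0.86978253
P = C - S*exp(-qT) + K*exp(-rT)
P = 0.1058 - 0.93000000 + 0.86978253 = 0.0456


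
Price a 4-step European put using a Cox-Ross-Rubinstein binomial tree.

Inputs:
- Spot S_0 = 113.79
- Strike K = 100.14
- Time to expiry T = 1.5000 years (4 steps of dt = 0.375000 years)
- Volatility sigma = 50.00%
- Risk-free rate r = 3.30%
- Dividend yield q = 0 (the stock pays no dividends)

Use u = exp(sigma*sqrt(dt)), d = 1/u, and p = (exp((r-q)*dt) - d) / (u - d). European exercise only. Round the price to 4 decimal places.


Answer: Price = V(0,0) = 17.2345

Derivation:
dt = T/N = 0.375000
u = exp(sigma*sqrt(dt)) = 1.358235; d = 1/u = 0.736250
p = (exp((r-q)*dt) - d) / (u - d) = 0.444065
Discount per step: exp(-r*dt) = 0.987701
Stock lattice S(k, i) with i counting down-moves:
  k=0: S(0,0) = 113.7900
  k=1: S(1,0) = 154.5536; S(1,1) = 83.7778
  k=2: S(2,0) = 209.9201; S(2,1) = 113.7900; S(2,2) = 61.6814
  k=3: S(3,0) = 285.1209; S(3,1) = 154.5536; S(3,2) = 83.7778; S(3,3) = 45.4129
  k=4: S(4,0) = 387.2612; S(4,1) = 209.9201; S(4,2) = 113.7900; S(4,3) = 61.6814; S(4,4) = 33.4352
Terminal payoffs V(N, i) = max(K - S_T, 0):
  V(4,0) = 0.000000; V(4,1) = 0.000000; V(4,2) = 0.000000; V(4,3) = 38.458613; V(4,4) = 66.704782
Backward induction: V(k, i) = exp(-r*dt) * [p * V(k+1, i) + (1-p) * V(k+1, i+1)].
  V(3,0) = exp(-r*dt) * [p*0.000000 + (1-p)*0.000000] = 0.000000
  V(3,1) = exp(-r*dt) * [p*0.000000 + (1-p)*0.000000] = 0.000000
  V(3,2) = exp(-r*dt) * [p*0.000000 + (1-p)*38.458613] = 21.117518
  V(3,3) = exp(-r*dt) * [p*38.458613 + (1-p)*66.704782] = 53.495513
  V(2,0) = exp(-r*dt) * [p*0.000000 + (1-p)*0.000000] = 0.000000
  V(2,1) = exp(-r*dt) * [p*0.000000 + (1-p)*21.117518] = 11.595570
  V(2,2) = exp(-r*dt) * [p*21.117518 + (1-p)*53.495513] = 38.636466
  V(1,0) = exp(-r*dt) * [p*0.000000 + (1-p)*11.595570] = 6.367095
  V(1,1) = exp(-r*dt) * [p*11.595570 + (1-p)*38.636466] = 26.301040
  V(0,0) = exp(-r*dt) * [p*6.367095 + (1-p)*26.301040] = 17.234462


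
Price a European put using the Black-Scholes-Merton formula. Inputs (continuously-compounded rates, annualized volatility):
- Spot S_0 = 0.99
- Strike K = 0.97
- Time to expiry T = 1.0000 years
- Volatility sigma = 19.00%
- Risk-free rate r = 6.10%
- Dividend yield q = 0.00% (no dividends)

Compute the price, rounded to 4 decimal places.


Answer: Price = 0.0398

Derivation:
d1 = (ln(S/K) + (r - q + 0.5*sigma^2) * T) / (sigma * sqrt(T)) = 0.52346775
d2 = d1 - sigma * sqrt(T) = 0.33346775
exp(-rT) = 0.94082324; exp(-qT) = 1.00000000
P = K * exp(-rT) * N(-d2) - S_0 * exp(-qT) * N(-d1)
N(-d1) = 0.30032440; N(-d2) = 0.36939062
P = 0.9700 * 0.94082324 * 0.36939062 - 0.9900 * 1.00000000 * 0.30032440 = 0.0398


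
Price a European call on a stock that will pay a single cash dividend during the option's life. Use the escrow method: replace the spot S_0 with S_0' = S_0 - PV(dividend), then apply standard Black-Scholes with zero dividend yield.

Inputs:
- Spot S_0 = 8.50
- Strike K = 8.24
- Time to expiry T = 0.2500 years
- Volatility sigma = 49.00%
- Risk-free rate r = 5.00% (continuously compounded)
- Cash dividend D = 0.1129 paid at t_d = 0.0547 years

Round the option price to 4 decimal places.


PV(D) = D * exp(-r * t_d) = 0.1129 * 0.99726874 = 0.11259164
S_0' = S_0 - PV(D) = 8.5000 - 0.11259164 = 8.38740836
d1 = (ln(S_0'/K) + (r + sigma^2/2)*T) / (sigma*sqrt(T)) = 0.24589279
d2 = d1 - sigma*sqrt(T) = 0.00089279
exp(-rT) = 0.98757780
N(d1) = 0.59711739; N(d2) = 0.50035617
C = S_0' * N(d1) - K * exp(-rT) * N(d2) = 8.38740836 * 0.59711739 - 8.2400 * 0.98757780 * 0.50035617 = 0.9365

Answer: Price = 0.9365


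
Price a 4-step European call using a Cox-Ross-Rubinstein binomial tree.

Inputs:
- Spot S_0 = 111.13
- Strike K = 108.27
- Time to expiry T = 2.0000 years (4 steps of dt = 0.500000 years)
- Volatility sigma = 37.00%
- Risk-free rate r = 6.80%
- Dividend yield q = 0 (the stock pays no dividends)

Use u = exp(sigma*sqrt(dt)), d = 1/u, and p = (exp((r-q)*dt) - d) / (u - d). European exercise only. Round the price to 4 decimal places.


Answer: Price = V(0,0) = 29.6397

Derivation:
dt = T/N = 0.500000
u = exp(sigma*sqrt(dt)) = 1.299045; d = 1/u = 0.769796
p = (exp((r-q)*dt) - d) / (u - d) = 0.500310
Discount per step: exp(-r*dt) = 0.966572
Stock lattice S(k, i) with i counting down-moves:
  k=0: S(0,0) = 111.1300
  k=1: S(1,0) = 144.3629; S(1,1) = 85.5474
  k=2: S(2,0) = 187.5339; S(2,1) = 111.1300; S(2,2) = 65.8541
  k=3: S(3,0) = 243.6150; S(3,1) = 144.3629; S(3,2) = 85.5474; S(3,3) = 50.6942
  k=4: S(4,0) = 316.4669; S(4,1) = 187.5339; S(4,2) = 111.1300; S(4,3) = 65.8541; S(4,4) = 39.0242
Terminal payoffs V(N, i) = max(S_T - K, 0):
  V(4,0) = 208.196922; V(4,1) = 79.263914; V(4,2) = 2.860000; V(4,3) = 0.000000; V(4,4) = 0.000000
Backward induction: V(k, i) = exp(-r*dt) * [p * V(k+1, i) + (1-p) * V(k+1, i+1)].
  V(3,0) = exp(-r*dt) * [p*208.196922 + (1-p)*79.263914] = 138.964329
  V(3,1) = exp(-r*dt) * [p*79.263914 + (1-p)*2.860000] = 39.712193
  V(3,2) = exp(-r*dt) * [p*2.860000 + (1-p)*0.000000] = 1.383054
  V(3,3) = exp(-r*dt) * [p*0.000000 + (1-p)*0.000000] = 0.000000
  V(2,0) = exp(-r*dt) * [p*138.964329 + (1-p)*39.712193] = 86.381533
  V(2,1) = exp(-r*dt) * [p*39.712193 + (1-p)*1.383054] = 19.872223
  V(2,2) = exp(-r*dt) * [p*1.383054 + (1-p)*0.000000] = 0.668824
  V(1,0) = exp(-r*dt) * [p*86.381533 + (1-p)*19.872223] = 51.370839
  V(1,1) = exp(-r*dt) * [p*19.872223 + (1-p)*0.668824] = 9.932945
  V(0,0) = exp(-r*dt) * [p*51.370839 + (1-p)*9.932945] = 29.639652


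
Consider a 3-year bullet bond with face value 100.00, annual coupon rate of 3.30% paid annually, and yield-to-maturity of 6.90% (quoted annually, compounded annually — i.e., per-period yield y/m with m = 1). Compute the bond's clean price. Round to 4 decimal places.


Answer: Price = 90.5352

Derivation:
Coupon per period c = face * coupon_rate / m = 3.300000
Periods per year m = 1; per-period yield y/m = 0.069000
Number of cashflows N = 3
Cashflows (t years, CF_t, discount factor 1/(1+y/m)^(m*t), PV):
  t = 1.0000: CF_t = 3.300000, DF = 0.935454, PV = 3.086997
  t = 2.0000: CF_t = 3.300000, DF = 0.875074, PV = 2.887743
  t = 3.0000: CF_t = 103.300000, DF = 0.818591, PV = 84.560435
Price P = sum_t PV_t = 90.535175


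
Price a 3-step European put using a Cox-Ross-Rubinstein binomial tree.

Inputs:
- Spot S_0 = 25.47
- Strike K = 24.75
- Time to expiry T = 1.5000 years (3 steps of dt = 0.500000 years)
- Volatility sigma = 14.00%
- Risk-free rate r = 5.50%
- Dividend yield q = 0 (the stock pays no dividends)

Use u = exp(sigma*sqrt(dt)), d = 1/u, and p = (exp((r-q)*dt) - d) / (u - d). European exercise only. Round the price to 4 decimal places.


dt = T/N = 0.500000
u = exp(sigma*sqrt(dt)) = 1.104061; d = 1/u = 0.905747
p = (exp((r-q)*dt) - d) / (u - d) = 0.615865
Discount per step: exp(-r*dt) = 0.972875
Stock lattice S(k, i) with i counting down-moves:
  k=0: S(0,0) = 25.4700
  k=1: S(1,0) = 28.1204; S(1,1) = 23.0694
  k=2: S(2,0) = 31.0467; S(2,1) = 25.4700; S(2,2) = 20.8950
  k=3: S(3,0) = 34.2774; S(3,1) = 28.1204; S(3,2) = 23.0694; S(3,3) = 18.9256
Terminal payoffs V(N, i) = max(K - S_T, 0):
  V(3,0) = 0.000000; V(3,1) = 0.000000; V(3,2) = 1.680617; V(3,3) = 5.824382
Backward induction: V(k, i) = exp(-r*dt) * [p * V(k+1, i) + (1-p) * V(k+1, i+1)].
  V(2,0) = exp(-r*dt) * [p*0.000000 + (1-p)*0.000000] = 0.000000
  V(2,1) = exp(-r*dt) * [p*0.000000 + (1-p)*1.680617] = 0.628072
  V(2,2) = exp(-r*dt) * [p*1.680617 + (1-p)*5.824382] = 3.183617
  V(1,0) = exp(-r*dt) * [p*0.000000 + (1-p)*0.628072] = 0.234720
  V(1,1) = exp(-r*dt) * [p*0.628072 + (1-p)*3.183617] = 1.566081
  V(0,0) = exp(-r*dt) * [p*0.234720 + (1-p)*1.566081] = 0.725903

Answer: Price = V(0,0) = 0.7259
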